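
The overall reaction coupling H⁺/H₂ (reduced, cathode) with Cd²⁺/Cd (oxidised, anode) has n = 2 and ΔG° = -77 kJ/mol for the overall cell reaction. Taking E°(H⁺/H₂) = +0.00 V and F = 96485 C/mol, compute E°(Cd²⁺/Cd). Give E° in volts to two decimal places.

-0.40 V

E°cell = −ΔG°/(nF) = −(-77×10³)/((2)(96485)) = +0.399 V.
Since H⁺/H₂ is the cathode and Cd²⁺/Cd the anode, E°cell = E°(H⁺/H₂) − E°(Cd²⁺/Cd).
So E°(Cd²⁺/Cd) = E°(H⁺/H₂) − E°cell = (+0.00) − (+0.399) = -0.40 V.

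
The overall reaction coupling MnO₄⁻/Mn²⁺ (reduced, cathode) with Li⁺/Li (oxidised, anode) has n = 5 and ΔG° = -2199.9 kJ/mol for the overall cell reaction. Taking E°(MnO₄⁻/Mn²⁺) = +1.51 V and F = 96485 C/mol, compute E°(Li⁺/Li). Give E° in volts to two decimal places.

-3.05 V

E°cell = −ΔG°/(nF) = −(-2199.9×10³)/((5)(96485)) = +4.560 V.
Since MnO₄⁻/Mn²⁺ is the cathode and Li⁺/Li the anode, E°cell = E°(MnO₄⁻/Mn²⁺) − E°(Li⁺/Li).
So E°(Li⁺/Li) = E°(MnO₄⁻/Mn²⁺) − E°cell = (+1.51) − (+4.560) = -3.05 V.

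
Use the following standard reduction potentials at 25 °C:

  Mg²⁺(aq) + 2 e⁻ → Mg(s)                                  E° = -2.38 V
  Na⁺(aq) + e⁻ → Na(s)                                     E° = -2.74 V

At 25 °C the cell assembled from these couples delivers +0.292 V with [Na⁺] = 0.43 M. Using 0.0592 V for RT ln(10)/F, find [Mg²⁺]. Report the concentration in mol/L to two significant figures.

Mg²⁺/Mg is the cathode, Na⁺/Na the anode: E°cell = +0.36 V, n = 2.
Overall reaction: Mg²⁺(aq) + 2 Na(s) → Mg(s) + 2 Na⁺(aq); Q = [Na⁺]^2/[Mg²⁺]^1.
From E = E° − (0.0592/n) log Q: log Q = (E° − E)·n/0.0592 = (+0.36 − (+0.292))·2/0.0592 = 2.2973.
So 1·log[Mg²⁺] = 2·log(0.43) − log Q = -0.7331 − (2.2973) = -3.0304; [Mg²⁺] = 10^(-3.0304) ≈ 0.00093 M.

0.00093 M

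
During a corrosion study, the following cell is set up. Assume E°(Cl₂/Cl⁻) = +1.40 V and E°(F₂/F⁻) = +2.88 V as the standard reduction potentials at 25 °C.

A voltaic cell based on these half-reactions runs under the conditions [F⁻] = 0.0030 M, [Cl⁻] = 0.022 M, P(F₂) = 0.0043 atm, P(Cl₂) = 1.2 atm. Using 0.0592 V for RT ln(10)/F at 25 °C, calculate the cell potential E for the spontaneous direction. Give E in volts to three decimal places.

F₂/F⁻ is the cathode (higher E°), Cl₂/Cl⁻ the anode: E°cell = +2.88 − (+1.40) = +1.48 V, n = 2.
Overall: F₂(g) + 2 Cl⁻(aq) → 2 F⁻(aq) + Cl₂(g)
Q = [F⁻]^2·P(Cl₂) / (P(F₂)·[Cl⁻]^2); log Q = 0.715.
E = E° − (0.0592/n) log Q = +1.48 − (0.0592/2)(0.715) = +1.459 V.

+1.459 V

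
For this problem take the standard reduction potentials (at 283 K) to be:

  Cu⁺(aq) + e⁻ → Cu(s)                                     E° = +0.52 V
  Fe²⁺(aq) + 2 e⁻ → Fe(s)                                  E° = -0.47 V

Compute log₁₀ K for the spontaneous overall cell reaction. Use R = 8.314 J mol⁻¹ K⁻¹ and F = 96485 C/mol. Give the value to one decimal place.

Cathode: Cu⁺/Cu; anode: Fe²⁺/Fe. E°cell = (+0.52) − (-0.47) = +0.99 V, with n = 2.
ΔG° = −nFE° = −RT ln K, so ln K = nFE°/(RT) = (2)(96485)(+0.99) / ((8.314)(283)) = 81.195.
log₁₀ K = 81.195 / ln 10 = 35.3.

35.3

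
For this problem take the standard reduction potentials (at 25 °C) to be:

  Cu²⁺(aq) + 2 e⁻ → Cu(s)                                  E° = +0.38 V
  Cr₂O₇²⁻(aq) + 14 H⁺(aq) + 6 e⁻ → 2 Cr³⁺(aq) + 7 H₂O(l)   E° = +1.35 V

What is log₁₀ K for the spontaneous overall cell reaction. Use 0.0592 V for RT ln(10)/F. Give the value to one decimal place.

Cathode: Cr₂O₇²⁻/Cr³⁺; anode: Cu²⁺/Cu. E°cell = +0.97 V, n = 6.
log K = nE°cell / 0.0592 = (6)(+0.97) / 0.0592 = 98.3.

98.3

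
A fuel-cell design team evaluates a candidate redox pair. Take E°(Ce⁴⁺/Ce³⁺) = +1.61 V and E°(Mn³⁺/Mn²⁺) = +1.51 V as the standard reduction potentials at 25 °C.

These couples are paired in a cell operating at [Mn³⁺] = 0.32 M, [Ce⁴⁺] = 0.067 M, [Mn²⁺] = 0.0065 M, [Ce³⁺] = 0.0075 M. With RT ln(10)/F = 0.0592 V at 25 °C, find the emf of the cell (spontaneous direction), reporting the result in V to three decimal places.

+0.056 V

Ce⁴⁺/Ce³⁺ is the cathode (higher E°), Mn³⁺/Mn²⁺ the anode: E°cell = +1.61 − (+1.51) = +0.10 V, n = 1.
Overall: Ce⁴⁺(aq) + Mn²⁺(aq) → Ce³⁺(aq) + Mn³⁺(aq)
Q = [Ce³⁺]·[Mn³⁺] / ([Ce⁴⁺]·[Mn²⁺]); log Q = 0.741.
E = E° − (0.0592/n) log Q = +0.10 − (0.0592/1)(0.741) = +0.056 V.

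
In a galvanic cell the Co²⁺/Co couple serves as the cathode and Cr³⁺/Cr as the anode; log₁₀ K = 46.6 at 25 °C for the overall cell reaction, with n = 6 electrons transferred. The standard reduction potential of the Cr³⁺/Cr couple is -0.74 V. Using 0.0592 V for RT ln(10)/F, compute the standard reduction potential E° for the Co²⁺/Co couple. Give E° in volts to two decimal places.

-0.28 V

E°cell = (0.0592/n)·log K = (0.0592/6)(46.6) = +0.460 V.
Since Co²⁺/Co is the cathode and Cr³⁺/Cr the anode, E°cell = E°(Co²⁺/Co) − E°(Cr³⁺/Cr).
So E°(Co²⁺/Co) = E°cell + E°(Cr³⁺/Cr) = +0.460 + (-0.74) = -0.28 V.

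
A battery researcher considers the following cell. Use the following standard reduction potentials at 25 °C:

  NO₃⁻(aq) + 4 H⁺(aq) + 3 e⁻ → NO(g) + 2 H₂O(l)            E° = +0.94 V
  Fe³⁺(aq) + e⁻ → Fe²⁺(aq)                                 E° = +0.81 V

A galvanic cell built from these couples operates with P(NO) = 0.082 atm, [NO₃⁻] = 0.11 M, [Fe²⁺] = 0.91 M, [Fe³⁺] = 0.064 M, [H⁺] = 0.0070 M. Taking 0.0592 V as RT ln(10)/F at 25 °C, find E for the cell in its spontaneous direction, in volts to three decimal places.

NO₃⁻/NO is the cathode (higher E°), Fe³⁺/Fe²⁺ the anode: E°cell = +0.94 − (+0.81) = +0.13 V, n = 3.
Overall: NO₃⁻(aq) + 4 H⁺(aq) + 3 Fe²⁺(aq) → NO(g) + 2 H₂O(l) + 3 Fe³⁺(aq)
Q = P(NO)·[Fe³⁺]^3 / ([NO₃⁻]·[H⁺]^4·[Fe²⁺]^3); log Q = 5.033.
E = E° − (0.0592/n) log Q = +0.13 − (0.0592/3)(5.033) = +0.031 V.

+0.031 V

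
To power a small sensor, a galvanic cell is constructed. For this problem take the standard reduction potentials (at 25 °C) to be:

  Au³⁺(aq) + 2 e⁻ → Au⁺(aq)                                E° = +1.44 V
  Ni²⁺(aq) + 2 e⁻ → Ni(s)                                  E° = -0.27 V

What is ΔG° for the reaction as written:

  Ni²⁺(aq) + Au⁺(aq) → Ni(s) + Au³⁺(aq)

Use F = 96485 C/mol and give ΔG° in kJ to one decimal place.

+330.0 kJ

As written, Ni²⁺/Ni is reduced (cathode) and Au³⁺/Au⁺ is oxidised (anode), so E°cell = (-0.27) − (+1.44) = -1.71 V.
Balancing electrons gives n = 2.
ΔG° = −nFE° = −(2)(96485)(-1.71) = 329,979 J = +330.0 kJ.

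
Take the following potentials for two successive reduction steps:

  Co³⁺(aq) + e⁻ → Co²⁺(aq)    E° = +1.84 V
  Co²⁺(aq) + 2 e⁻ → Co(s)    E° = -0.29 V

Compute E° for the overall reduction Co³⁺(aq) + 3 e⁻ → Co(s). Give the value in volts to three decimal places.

+0.420 V

Since ΔG° = −nFE° is additive over sequential reductions, n₃E°₃ = n₁E°₁ + n₂E°₂.
E°₃ = (1×+1.84 + 2×-0.29) / 3 = (+1.260) / 3 = +0.420 V.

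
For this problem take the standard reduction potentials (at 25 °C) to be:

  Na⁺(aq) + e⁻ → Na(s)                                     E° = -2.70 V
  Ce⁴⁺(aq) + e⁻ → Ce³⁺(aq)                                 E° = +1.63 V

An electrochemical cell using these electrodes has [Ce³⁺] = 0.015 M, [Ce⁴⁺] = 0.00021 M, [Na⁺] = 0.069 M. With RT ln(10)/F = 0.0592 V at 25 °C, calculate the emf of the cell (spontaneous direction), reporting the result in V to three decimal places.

+4.289 V

Ce⁴⁺/Ce³⁺ is the cathode (higher E°), Na⁺/Na the anode: E°cell = +1.63 − (-2.70) = +4.33 V, n = 1.
Overall: Ce⁴⁺(aq) + Na(s) → Ce³⁺(aq) + Na⁺(aq)
Q = [Ce³⁺]·[Na⁺] / ([Ce⁴⁺]); log Q = 0.693.
E = E° − (0.0592/n) log Q = +4.33 − (0.0592/1)(0.693) = +4.289 V.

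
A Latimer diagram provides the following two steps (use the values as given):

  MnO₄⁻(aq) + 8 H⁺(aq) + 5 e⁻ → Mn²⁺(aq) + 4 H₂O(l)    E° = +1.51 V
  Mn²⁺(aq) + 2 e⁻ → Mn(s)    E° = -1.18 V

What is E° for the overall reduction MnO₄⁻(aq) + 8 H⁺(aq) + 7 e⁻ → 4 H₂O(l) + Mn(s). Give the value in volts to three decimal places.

Since ΔG° = −nFE° is additive over sequential reductions, n₃E°₃ = n₁E°₁ + n₂E°₂.
E°₃ = (5×+1.51 + 2×-1.18) / 7 = (+5.190) / 7 = +0.741 V.

+0.741 V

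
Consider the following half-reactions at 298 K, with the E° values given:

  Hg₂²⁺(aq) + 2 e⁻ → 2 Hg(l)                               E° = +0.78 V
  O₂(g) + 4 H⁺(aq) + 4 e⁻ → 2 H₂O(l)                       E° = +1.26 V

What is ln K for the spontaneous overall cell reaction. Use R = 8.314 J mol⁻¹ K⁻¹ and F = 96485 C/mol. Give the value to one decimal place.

74.8

Cathode: O₂/H₂O; anode: Hg₂²⁺/Hg. E°cell = (+1.26) − (+0.78) = +0.48 V, with n = 4.
ΔG° = −nFE° = −RT ln K, so ln K = nFE°/(RT) = (4)(96485)(+0.48) / ((8.314)(298)) = 74.771.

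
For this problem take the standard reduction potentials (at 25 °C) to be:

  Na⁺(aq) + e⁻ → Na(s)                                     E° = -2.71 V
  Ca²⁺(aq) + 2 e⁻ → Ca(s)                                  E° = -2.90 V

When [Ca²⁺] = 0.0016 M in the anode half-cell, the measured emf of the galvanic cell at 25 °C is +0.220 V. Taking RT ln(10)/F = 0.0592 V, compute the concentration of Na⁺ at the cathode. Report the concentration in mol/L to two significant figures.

0.13 M

Na⁺/Na is the cathode, Ca²⁺/Ca the anode: E°cell = +0.19 V, n = 2.
Overall reaction: 2 Na⁺(aq) + Ca(s) → 2 Na(s) + Ca²⁺(aq); Q = [Ca²⁺]^1/[Na⁺]^2.
From E = E° − (0.0592/n) log Q: log Q = (E° − E)·n/0.0592 = (+0.19 − (+0.220))·2/0.0592 = -1.0135.
So 2·log[Na⁺] = 1·log(0.0016) − log Q = -2.7959 − (-1.0135) = -1.7824; log[Na⁺] = -1.7824 / 2 = -0.8912; [Na⁺] = 10^(-0.8912) ≈ 0.13 M.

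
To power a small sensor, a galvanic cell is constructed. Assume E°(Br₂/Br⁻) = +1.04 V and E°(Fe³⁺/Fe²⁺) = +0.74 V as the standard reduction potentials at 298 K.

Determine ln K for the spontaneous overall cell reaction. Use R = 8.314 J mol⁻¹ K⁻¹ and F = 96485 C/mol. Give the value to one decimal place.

23.4

Cathode: Br₂/Br⁻; anode: Fe³⁺/Fe²⁺. E°cell = (+1.04) − (+0.74) = +0.30 V, with n = 2.
ΔG° = −nFE° = −RT ln K, so ln K = nFE°/(RT) = (2)(96485)(+0.30) / ((8.314)(298)) = 23.366.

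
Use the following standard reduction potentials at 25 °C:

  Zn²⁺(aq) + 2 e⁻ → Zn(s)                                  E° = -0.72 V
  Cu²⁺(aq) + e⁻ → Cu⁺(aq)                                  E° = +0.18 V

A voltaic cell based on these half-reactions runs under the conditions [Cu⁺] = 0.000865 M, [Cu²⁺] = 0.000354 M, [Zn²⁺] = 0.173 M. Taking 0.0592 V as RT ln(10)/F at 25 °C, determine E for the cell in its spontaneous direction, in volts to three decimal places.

Cu²⁺/Cu⁺ is the cathode (higher E°), Zn²⁺/Zn the anode: E°cell = +0.18 − (-0.72) = +0.90 V, n = 2.
Overall: 2 Cu²⁺(aq) + Zn(s) → 2 Cu⁺(aq) + Zn²⁺(aq)
Q = [Cu⁺]^2·[Zn²⁺] / ([Cu²⁺]^2); log Q = 0.014.
E = E° − (0.0592/n) log Q = +0.90 − (0.0592/2)(0.014) = +0.900 V.

+0.900 V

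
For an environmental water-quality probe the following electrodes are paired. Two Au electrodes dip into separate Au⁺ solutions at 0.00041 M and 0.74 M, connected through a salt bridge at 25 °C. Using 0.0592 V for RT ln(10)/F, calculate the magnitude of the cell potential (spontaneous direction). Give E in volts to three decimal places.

+0.193 V

For a concentration cell E°cell = 0. The 0.74 M side is the cathode (reduction is favoured where [Au⁺] is higher).
With n = 1, E = −(0.0592/1) log([Au⁺]ₐₙ/[Au⁺]꜀ₐₜ) = −(0.0592/1) log(0.00041/0.74) = −(0.0592/1)(-3.256) = +0.193 V.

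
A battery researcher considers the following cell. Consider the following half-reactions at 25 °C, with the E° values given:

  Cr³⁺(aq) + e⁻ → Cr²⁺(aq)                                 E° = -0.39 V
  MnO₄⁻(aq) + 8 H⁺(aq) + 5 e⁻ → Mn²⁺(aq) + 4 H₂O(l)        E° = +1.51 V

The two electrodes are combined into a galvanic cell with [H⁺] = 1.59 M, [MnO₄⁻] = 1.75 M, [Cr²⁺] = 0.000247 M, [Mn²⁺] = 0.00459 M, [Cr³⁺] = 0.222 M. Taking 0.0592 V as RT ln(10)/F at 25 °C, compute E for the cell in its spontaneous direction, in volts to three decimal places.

MnO₄⁻/Mn²⁺ is the cathode (higher E°), Cr³⁺/Cr²⁺ the anode: E°cell = +1.51 − (-0.39) = +1.90 V, n = 5.
Overall: MnO₄⁻(aq) + 8 H⁺(aq) + 5 Cr²⁺(aq) → Mn²⁺(aq) + 4 H₂O(l) + 5 Cr³⁺(aq)
Q = [Mn²⁺]·[Cr³⁺]^5 / ([MnO₄⁻]·[H⁺]^8·[Cr²⁺]^5); log Q = 10.576.
E = E° − (0.0592/n) log Q = +1.90 − (0.0592/5)(10.576) = +1.775 V.

+1.775 V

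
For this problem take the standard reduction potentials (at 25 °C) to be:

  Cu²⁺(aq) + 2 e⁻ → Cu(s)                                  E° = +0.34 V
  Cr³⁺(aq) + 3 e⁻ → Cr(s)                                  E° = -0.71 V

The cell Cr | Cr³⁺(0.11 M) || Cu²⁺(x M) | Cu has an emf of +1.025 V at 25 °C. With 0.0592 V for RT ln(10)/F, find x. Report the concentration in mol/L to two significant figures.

Cu²⁺/Cu is the cathode, Cr³⁺/Cr the anode: E°cell = +1.05 V, n = 6.
Overall reaction: 3 Cu²⁺(aq) + 2 Cr(s) → 3 Cu(s) + 2 Cr³⁺(aq); Q = [Cr³⁺]^2/[Cu²⁺]^3.
From E = E° − (0.0592/n) log Q: log Q = (E° − E)·n/0.0592 = (+1.05 − (+1.025))·6/0.0592 = 2.5338.
So 3·log[Cu²⁺] = 2·log(0.11) − log Q = -1.9172 − (2.5338) = -4.4510; log[Cu²⁺] = -4.4510 / 3 = -1.4837; [Cu²⁺] = 10^(-1.4837) ≈ 0.033 M.

0.033 M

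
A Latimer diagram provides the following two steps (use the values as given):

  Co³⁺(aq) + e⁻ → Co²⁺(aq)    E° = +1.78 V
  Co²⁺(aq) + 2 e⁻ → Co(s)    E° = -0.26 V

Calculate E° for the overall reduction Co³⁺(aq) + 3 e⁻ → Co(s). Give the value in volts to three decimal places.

Standard free energies of sequential steps add: ΔG°₃ = ΔG°₁ + ΔG°₂, so n₃E°₃ = n₁E°₁ + n₂E°₂.
E°₃ = (1×+1.78 + 2×-0.26) / 3 = (+1.260) / 3 = +0.420 V.

+0.420 V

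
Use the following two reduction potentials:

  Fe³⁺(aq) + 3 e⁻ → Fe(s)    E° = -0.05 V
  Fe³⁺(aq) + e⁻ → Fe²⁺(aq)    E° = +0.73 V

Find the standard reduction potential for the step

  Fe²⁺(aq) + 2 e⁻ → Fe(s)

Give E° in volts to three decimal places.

Sequential free energies add, so n₃E°₃ = n₁E°₁ + n₂E°₂.
With n₃ = 3, and the known step contributing 1×(+0.73) V, the unknown satisfies 2·E° = 3×(-0.05) − 1×(+0.73) = -0.880.
E° = -0.880 / 2 = -0.440 V.

-0.440 V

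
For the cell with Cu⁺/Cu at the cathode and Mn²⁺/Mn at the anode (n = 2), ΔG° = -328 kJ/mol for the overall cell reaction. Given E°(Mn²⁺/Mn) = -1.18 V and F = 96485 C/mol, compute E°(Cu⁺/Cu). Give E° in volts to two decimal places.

E°cell = −ΔG°/(nF) = −(-328×10³)/((2)(96485)) = +1.700 V.
Since Cu⁺/Cu is the cathode and Mn²⁺/Mn the anode, E°cell = E°(Cu⁺/Cu) − E°(Mn²⁺/Mn).
So E°(Cu⁺/Cu) = E°cell + E°(Mn²⁺/Mn) = +1.700 + (-1.18) = +0.52 V.

+0.52 V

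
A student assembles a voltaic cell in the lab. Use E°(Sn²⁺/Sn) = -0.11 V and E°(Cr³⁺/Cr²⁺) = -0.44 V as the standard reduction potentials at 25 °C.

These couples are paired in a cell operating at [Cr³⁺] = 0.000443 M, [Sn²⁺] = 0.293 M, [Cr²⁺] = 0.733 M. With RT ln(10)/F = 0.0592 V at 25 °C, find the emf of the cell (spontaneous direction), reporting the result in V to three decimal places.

Sn²⁺/Sn is the cathode (higher E°), Cr³⁺/Cr²⁺ the anode: E°cell = -0.11 − (-0.44) = +0.33 V, n = 2.
Overall: Sn²⁺(aq) + 2 Cr²⁺(aq) → Sn(s) + 2 Cr³⁺(aq)
Q = [Cr³⁺]^2 / ([Sn²⁺]·[Cr²⁺]^2); log Q = -5.904.
E = E° − (0.0592/n) log Q = +0.33 − (0.0592/2)(-5.904) = +0.505 V.

+0.505 V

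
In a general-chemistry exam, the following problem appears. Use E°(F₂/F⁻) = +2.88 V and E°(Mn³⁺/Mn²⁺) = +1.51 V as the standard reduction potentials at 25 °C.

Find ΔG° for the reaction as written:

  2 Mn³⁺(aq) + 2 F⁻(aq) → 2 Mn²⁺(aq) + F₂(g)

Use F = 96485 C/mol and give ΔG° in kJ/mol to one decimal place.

+264.4 kJ/mol

As written, Mn³⁺/Mn²⁺ is reduced (cathode) and F₂/F⁻ is oxidised (anode), so E°cell = (+1.51) − (+2.88) = -1.37 V.
Balancing electrons gives n = 2.
ΔG° = −nFE° = −(2)(96485)(-1.37) = 264,369 J = +264.4 kJ/mol.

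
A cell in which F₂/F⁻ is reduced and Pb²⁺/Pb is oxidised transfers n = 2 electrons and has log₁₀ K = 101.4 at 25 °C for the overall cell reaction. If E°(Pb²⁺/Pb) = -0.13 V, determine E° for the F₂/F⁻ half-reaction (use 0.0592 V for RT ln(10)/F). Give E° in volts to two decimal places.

+2.87 V

E°cell = (0.0592/n)·log K = (0.0592/2)(101.4) = +3.001 V.
Since F₂/F⁻ is the cathode and Pb²⁺/Pb the anode, E°cell = E°(F₂/F⁻) − E°(Pb²⁺/Pb).
So E°(F₂/F⁻) = E°cell + E°(Pb²⁺/Pb) = +3.001 + (-0.13) = +2.87 V.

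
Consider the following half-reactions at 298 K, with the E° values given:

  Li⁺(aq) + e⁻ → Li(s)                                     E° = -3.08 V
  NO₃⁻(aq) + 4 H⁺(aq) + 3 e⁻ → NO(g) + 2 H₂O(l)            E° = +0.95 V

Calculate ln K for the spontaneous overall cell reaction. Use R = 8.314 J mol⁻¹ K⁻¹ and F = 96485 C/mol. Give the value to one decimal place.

470.8

Cathode: NO₃⁻/NO; anode: Li⁺/Li. E°cell = (+0.95) − (-3.08) = +4.03 V, with n = 3.
ΔG° = −nFE° = −RT ln K, so ln K = nFE°/(RT) = (3)(96485)(+4.03) / ((8.314)(298)) = 470.825.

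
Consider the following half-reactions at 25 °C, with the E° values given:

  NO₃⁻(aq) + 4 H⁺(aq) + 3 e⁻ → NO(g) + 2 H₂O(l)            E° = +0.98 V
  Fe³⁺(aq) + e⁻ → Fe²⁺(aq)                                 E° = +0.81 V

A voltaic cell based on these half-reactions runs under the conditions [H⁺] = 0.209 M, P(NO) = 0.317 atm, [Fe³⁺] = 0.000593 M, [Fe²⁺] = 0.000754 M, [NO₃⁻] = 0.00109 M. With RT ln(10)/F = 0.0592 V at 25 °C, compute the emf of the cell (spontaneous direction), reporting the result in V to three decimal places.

+0.074 V

NO₃⁻/NO is the cathode (higher E°), Fe³⁺/Fe²⁺ the anode: E°cell = +0.98 − (+0.81) = +0.17 V, n = 3.
Overall: NO₃⁻(aq) + 4 H⁺(aq) + 3 Fe²⁺(aq) → NO(g) + 2 H₂O(l) + 3 Fe³⁺(aq)
Q = P(NO)·[Fe³⁺]^3 / ([NO₃⁻]·[H⁺]^4·[Fe²⁺]^3); log Q = 4.870.
E = E° − (0.0592/n) log Q = +0.17 − (0.0592/3)(4.870) = +0.074 V.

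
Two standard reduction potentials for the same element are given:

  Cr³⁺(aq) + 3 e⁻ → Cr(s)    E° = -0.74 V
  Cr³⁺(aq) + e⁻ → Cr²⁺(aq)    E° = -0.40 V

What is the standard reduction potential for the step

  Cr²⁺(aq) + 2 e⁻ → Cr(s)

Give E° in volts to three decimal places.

Sequential free energies add, so n₃E°₃ = n₁E°₁ + n₂E°₂.
With n₃ = 3, and the known step contributing 1×(-0.40) V, the unknown satisfies 2·E° = 3×(-0.74) − 1×(-0.40) = -1.820.
E° = -1.820 / 2 = -0.910 V.

-0.910 V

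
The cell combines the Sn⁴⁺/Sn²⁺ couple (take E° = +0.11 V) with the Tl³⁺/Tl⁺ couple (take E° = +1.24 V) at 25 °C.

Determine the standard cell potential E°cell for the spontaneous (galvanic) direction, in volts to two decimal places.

+1.13 V

The Tl³⁺/Tl⁺ couple has the higher reduction potential, so it is the cathode; Sn⁴⁺/Sn²⁺ is oxidised at the anode.
E°cell = E°(cathode) − E°(anode) = (+1.24) − (+0.11) = +1.13 V.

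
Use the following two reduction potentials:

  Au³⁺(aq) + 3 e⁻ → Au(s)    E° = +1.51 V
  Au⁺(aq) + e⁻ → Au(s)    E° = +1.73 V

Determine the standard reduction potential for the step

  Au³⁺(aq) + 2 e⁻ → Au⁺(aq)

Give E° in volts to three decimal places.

+1.400 V

Sequential free energies add, so n₃E°₃ = n₁E°₁ + n₂E°₂.
With n₃ = 3, and the known step contributing 1×(+1.73) V, the unknown satisfies 2·E° = 3×(+1.51) − 1×(+1.73) = +2.800.
E° = +2.800 / 2 = +1.400 V.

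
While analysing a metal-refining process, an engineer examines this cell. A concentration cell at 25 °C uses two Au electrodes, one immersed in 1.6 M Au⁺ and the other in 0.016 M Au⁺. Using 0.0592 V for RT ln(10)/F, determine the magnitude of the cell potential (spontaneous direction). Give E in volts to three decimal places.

+0.118 V

For a concentration cell E°cell = 0. The 1.6 M side is the cathode (reduction is favoured where [Au⁺] is higher).
With n = 1, E = −(0.0592/1) log([Au⁺]ₐₙ/[Au⁺]꜀ₐₜ) = −(0.0592/1) log(0.016/1.6) = −(0.0592/1)(-2.000) = +0.118 V.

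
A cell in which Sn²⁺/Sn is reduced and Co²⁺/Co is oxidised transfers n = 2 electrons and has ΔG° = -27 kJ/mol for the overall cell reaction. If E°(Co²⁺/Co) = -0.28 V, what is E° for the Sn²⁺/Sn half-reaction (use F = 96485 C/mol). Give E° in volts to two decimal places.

E°cell = −ΔG°/(nF) = −(-27×10³)/((2)(96485)) = +0.140 V.
Since Sn²⁺/Sn is the cathode and Co²⁺/Co the anode, E°cell = E°(Sn²⁺/Sn) − E°(Co²⁺/Co).
So E°(Sn²⁺/Sn) = E°cell + E°(Co²⁺/Co) = +0.140 + (-0.28) = -0.14 V.

-0.14 V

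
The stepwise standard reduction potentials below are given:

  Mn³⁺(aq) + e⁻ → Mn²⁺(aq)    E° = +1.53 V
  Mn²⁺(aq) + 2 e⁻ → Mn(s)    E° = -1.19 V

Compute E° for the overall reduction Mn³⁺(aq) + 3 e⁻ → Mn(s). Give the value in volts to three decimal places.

-0.283 V

Adding the free-energy changes (−nFE°) of the two steps gives −n₃FE°₃ = −n₁FE°₁ − n₂FE°₂.
E°₃ = (1×+1.53 + 2×-1.19) / 3 = (-0.850) / 3 = -0.283 V.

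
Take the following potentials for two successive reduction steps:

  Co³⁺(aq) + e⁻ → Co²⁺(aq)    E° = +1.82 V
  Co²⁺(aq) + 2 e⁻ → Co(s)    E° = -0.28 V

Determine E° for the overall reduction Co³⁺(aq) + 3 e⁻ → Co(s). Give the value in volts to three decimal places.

Adding the free-energy changes (−nFE°) of the two steps gives −n₃FE°₃ = −n₁FE°₁ − n₂FE°₂.
E°₃ = (1×+1.82 + 2×-0.28) / 3 = (+1.260) / 3 = +0.420 V.

+0.420 V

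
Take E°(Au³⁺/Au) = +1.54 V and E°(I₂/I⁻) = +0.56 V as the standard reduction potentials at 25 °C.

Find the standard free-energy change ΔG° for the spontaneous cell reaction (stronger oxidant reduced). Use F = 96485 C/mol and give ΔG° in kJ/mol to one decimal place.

Au³⁺/Au (E° = +1.54 V) is the cathode; I₂/I⁻ (E° = +0.56 V) is the anode, so E°cell = +0.98 V.
Balancing electrons gives n = 6 (lcm of 3 and 2).
ΔG° = −nFE° = −(6)(96485)(+0.98) = -567,332 J = -567.3 kJ/mol.

-567.3 kJ/mol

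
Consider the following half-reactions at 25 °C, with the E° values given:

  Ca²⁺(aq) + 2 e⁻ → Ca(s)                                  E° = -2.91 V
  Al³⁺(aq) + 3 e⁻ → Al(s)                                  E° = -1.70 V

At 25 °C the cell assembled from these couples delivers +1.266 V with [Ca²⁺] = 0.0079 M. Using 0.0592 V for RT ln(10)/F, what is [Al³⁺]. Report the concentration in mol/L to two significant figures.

0.48 M

Al³⁺/Al is the cathode, Ca²⁺/Ca the anode: E°cell = +1.21 V, n = 6.
Overall reaction: 2 Al³⁺(aq) + 3 Ca(s) → 2 Al(s) + 3 Ca²⁺(aq); Q = [Ca²⁺]^3/[Al³⁺]^2.
From E = E° − (0.0592/n) log Q: log Q = (E° − E)·n/0.0592 = (+1.21 − (+1.266))·6/0.0592 = -5.6757.
So 2·log[Al³⁺] = 3·log(0.0079) − log Q = -6.3071 − (-5.6757) = -0.6314; log[Al³⁺] = -0.6314 / 2 = -0.3157; [Al³⁺] = 10^(-0.3157) ≈ 0.48 M.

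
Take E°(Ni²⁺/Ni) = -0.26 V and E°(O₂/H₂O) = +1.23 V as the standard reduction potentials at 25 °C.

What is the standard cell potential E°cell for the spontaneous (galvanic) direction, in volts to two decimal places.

The O₂/H₂O couple has the higher reduction potential, so it is the cathode; Ni²⁺/Ni is oxidised at the anode.
E°cell = E°(cathode) − E°(anode) = (+1.23) − (-0.26) = +1.49 V.
Since E°cell > 0, the reaction is spontaneous under standard conditions.

+1.49 V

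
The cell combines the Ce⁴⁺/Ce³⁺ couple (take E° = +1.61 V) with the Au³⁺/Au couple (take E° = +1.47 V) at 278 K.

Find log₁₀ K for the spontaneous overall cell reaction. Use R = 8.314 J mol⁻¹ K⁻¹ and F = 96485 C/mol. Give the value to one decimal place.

Cathode: Ce⁴⁺/Ce³⁺; anode: Au³⁺/Au. E°cell = (+1.61) − (+1.47) = +0.14 V, with n = 3.
ΔG° = −nFE° = −RT ln K, so ln K = nFE°/(RT) = (3)(96485)(+0.14) / ((8.314)(278)) = 17.533.
log₁₀ K = 17.533 / ln 10 = 7.6.

7.6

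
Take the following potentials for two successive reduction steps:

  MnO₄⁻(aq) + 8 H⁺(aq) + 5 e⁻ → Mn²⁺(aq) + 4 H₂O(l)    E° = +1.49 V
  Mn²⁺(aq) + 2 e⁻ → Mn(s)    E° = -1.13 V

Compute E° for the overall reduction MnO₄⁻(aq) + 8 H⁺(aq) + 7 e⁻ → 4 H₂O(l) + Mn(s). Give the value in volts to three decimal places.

+0.741 V

Standard free energies of sequential steps add: ΔG°₃ = ΔG°₁ + ΔG°₂, so n₃E°₃ = n₁E°₁ + n₂E°₂.
E°₃ = (5×+1.49 + 2×-1.13) / 7 = (+5.190) / 7 = +0.741 V.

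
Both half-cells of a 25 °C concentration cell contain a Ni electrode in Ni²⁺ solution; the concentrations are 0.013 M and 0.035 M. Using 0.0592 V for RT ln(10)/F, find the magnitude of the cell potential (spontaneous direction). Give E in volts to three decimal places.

+0.013 V

For a concentration cell E°cell = 0. The 0.035 M side is the cathode (reduction is favoured where [Ni²⁺] is higher).
With n = 2, E = −(0.0592/2) log([Ni²⁺]ₐₙ/[Ni²⁺]꜀ₐₜ) = −(0.0592/2) log(0.013/0.035) = −(0.0592/2)(-0.430) = +0.013 V.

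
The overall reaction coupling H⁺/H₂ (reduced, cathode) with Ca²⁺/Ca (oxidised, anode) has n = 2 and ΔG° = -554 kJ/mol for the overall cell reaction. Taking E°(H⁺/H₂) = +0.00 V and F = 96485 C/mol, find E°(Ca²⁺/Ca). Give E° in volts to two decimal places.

-2.87 V

E°cell = −ΔG°/(nF) = −(-554×10³)/((2)(96485)) = +2.871 V.
Since H⁺/H₂ is the cathode and Ca²⁺/Ca the anode, E°cell = E°(H⁺/H₂) − E°(Ca²⁺/Ca).
So E°(Ca²⁺/Ca) = E°(H⁺/H₂) − E°cell = (+0.00) − (+2.871) = -2.87 V.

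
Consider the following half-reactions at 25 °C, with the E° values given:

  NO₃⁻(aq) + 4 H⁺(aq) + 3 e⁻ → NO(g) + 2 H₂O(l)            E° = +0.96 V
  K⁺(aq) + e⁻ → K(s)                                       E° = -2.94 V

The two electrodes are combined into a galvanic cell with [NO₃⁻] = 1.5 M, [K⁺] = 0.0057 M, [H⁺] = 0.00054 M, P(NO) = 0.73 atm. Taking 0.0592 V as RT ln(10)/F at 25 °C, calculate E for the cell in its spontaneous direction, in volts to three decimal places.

NO₃⁻/NO is the cathode (higher E°), K⁺/K the anode: E°cell = +0.96 − (-2.94) = +3.90 V, n = 3.
Overall: NO₃⁻(aq) + 4 H⁺(aq) + 3 K(s) → NO(g) + 2 H₂O(l) + 3 K⁺(aq)
Q = P(NO)·[K⁺]^3 / ([NO₃⁻]·[H⁺]^4); log Q = 6.025.
E = E° − (0.0592/n) log Q = +3.90 − (0.0592/3)(6.025) = +3.781 V.

+3.781 V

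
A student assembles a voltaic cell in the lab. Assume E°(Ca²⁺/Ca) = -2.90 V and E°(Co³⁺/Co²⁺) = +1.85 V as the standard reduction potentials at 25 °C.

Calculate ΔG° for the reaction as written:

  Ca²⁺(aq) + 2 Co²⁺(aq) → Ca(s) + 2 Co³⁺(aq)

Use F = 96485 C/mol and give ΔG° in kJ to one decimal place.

As written, Ca²⁺/Ca is reduced (cathode) and Co³⁺/Co²⁺ is oxidised (anode), so E°cell = (-2.90) − (+1.85) = -4.75 V.
Balancing electrons gives n = 2.
ΔG° = −nFE° = −(2)(96485)(-4.75) = 916,608 J = +916.6 kJ.

+916.6 kJ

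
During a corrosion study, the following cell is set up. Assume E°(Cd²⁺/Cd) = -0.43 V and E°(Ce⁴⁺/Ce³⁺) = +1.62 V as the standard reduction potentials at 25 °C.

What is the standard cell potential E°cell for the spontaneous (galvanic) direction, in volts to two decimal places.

+2.05 V

The Ce⁴⁺/Ce³⁺ couple has the higher reduction potential, so it is the cathode; Cd²⁺/Cd is oxidised at the anode.
E°cell = E°(cathode) − E°(anode) = (+1.62) − (-0.43) = +2.05 V.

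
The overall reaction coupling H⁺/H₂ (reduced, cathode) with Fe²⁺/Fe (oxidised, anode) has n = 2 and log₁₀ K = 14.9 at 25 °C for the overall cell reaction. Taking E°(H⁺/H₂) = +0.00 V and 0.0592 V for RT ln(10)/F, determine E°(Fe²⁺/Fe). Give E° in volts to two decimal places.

-0.44 V

E°cell = (0.0592/n)·log K = (0.0592/2)(14.9) = +0.441 V.
Since H⁺/H₂ is the cathode and Fe²⁺/Fe the anode, E°cell = E°(H⁺/H₂) − E°(Fe²⁺/Fe).
So E°(Fe²⁺/Fe) = E°(H⁺/H₂) − E°cell = (+0.00) − (+0.441) = -0.44 V.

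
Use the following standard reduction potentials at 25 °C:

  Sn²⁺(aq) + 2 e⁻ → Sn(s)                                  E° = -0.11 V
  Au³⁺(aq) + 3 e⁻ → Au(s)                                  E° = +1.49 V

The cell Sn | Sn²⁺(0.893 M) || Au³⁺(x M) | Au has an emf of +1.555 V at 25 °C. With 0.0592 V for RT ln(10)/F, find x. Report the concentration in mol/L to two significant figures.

0.0044 M

Au³⁺/Au is the cathode, Sn²⁺/Sn the anode: E°cell = +1.60 V, n = 6.
Overall reaction: 2 Au³⁺(aq) + 3 Sn(s) → 2 Au(s) + 3 Sn²⁺(aq); Q = [Sn²⁺]^3/[Au³⁺]^2.
From E = E° − (0.0592/n) log Q: log Q = (E° − E)·n/0.0592 = (+1.60 − (+1.555))·6/0.0592 = 4.5608.
So 2·log[Au³⁺] = 3·log(0.893) − log Q = -0.1474 − (4.5608) = -4.7082; log[Au³⁺] = -4.7082 / 2 = -2.3541; [Au³⁺] = 10^(-2.3541) ≈ 0.0044 M.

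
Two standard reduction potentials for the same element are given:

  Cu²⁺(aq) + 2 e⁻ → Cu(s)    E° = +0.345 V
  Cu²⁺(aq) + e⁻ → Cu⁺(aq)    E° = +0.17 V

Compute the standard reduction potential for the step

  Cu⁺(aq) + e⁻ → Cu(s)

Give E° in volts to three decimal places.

+0.520 V

Sequential free energies add, so n₃E°₃ = n₁E°₁ + n₂E°₂.
With n₃ = 2, and the known step contributing 1×(+0.17) V, the unknown satisfies 1·E° = 2×(+0.345) − 1×(+0.17) = +0.520.
E° = +0.520 / 1 = +0.520 V.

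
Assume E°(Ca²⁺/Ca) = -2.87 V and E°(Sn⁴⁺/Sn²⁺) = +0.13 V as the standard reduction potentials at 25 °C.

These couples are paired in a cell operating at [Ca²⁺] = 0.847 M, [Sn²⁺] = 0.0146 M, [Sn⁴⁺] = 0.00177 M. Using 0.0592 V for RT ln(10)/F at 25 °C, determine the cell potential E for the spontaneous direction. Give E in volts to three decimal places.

+2.975 V

Sn⁴⁺/Sn²⁺ is the cathode (higher E°), Ca²⁺/Ca the anode: E°cell = +0.13 − (-2.87) = +3.00 V, n = 2.
Overall: Sn⁴⁺(aq) + Ca(s) → Sn²⁺(aq) + Ca²⁺(aq)
Q = [Sn²⁺]·[Ca²⁺] / ([Sn⁴⁺]); log Q = 0.844.
E = E° − (0.0592/n) log Q = +3.00 − (0.0592/2)(0.844) = +2.975 V.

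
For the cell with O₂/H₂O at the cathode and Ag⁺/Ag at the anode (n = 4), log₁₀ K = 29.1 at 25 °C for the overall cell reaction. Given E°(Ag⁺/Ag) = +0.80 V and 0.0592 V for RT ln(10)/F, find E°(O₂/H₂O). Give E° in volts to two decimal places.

E°cell = (0.0592/n)·log K = (0.0592/4)(29.1) = +0.431 V.
Since O₂/H₂O is the cathode and Ag⁺/Ag the anode, E°cell = E°(O₂/H₂O) − E°(Ag⁺/Ag).
So E°(O₂/H₂O) = E°cell + E°(Ag⁺/Ag) = +0.431 + (+0.80) = +1.23 V.

+1.23 V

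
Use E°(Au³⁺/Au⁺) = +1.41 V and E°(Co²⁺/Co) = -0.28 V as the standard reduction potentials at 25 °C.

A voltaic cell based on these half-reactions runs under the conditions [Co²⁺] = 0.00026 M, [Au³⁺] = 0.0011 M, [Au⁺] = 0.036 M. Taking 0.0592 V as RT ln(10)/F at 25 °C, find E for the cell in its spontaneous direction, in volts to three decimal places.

Au³⁺/Au⁺ is the cathode (higher E°), Co²⁺/Co the anode: E°cell = +1.41 − (-0.28) = +1.69 V, n = 2.
Overall: Au³⁺(aq) + Co(s) → Au⁺(aq) + Co²⁺(aq)
Q = [Au⁺]·[Co²⁺] / ([Au³⁺]); log Q = -2.070.
E = E° − (0.0592/n) log Q = +1.69 − (0.0592/2)(-2.070) = +1.751 V.

+1.751 V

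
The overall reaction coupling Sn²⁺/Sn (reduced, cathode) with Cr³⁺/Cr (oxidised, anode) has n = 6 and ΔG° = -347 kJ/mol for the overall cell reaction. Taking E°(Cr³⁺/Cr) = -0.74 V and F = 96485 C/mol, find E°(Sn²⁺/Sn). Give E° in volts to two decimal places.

-0.14 V

E°cell = −ΔG°/(nF) = −(-347×10³)/((6)(96485)) = +0.599 V.
Since Sn²⁺/Sn is the cathode and Cr³⁺/Cr the anode, E°cell = E°(Sn²⁺/Sn) − E°(Cr³⁺/Cr).
So E°(Sn²⁺/Sn) = E°cell + E°(Cr³⁺/Cr) = +0.599 + (-0.74) = -0.14 V.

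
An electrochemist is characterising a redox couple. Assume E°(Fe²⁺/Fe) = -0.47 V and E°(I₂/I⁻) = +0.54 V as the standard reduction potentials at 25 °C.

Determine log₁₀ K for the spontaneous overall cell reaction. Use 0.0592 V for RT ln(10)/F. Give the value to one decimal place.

Cathode: I₂/I⁻; anode: Fe²⁺/Fe. E°cell = +1.01 V, n = 2.
log K = nE°cell / 0.0592 = (2)(+1.01) / 0.0592 = 34.1.

34.1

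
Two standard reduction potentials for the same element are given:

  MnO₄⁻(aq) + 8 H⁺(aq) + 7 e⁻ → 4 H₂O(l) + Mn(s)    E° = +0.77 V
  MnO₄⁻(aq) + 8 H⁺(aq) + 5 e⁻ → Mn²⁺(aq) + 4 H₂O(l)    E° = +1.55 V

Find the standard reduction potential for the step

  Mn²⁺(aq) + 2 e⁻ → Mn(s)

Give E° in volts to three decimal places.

-1.180 V

Sequential free energies add, so n₃E°₃ = n₁E°₁ + n₂E°₂.
With n₃ = 7, and the known step contributing 5×(+1.55) V, the unknown satisfies 2·E° = 7×(+0.77) − 5×(+1.55) = -2.360.
E° = -2.360 / 2 = -1.180 V.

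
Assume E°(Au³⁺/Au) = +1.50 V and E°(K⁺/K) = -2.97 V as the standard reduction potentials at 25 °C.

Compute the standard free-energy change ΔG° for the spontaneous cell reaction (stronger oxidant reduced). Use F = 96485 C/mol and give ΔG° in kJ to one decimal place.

-1293.9 kJ

Au³⁺/Au (E° = +1.50 V) is the cathode; K⁺/K (E° = -2.97 V) is the anode, so E°cell = +4.47 V.
Balancing electrons gives n = 3 (lcm of 3 and 1).
ΔG° = −nFE° = −(3)(96485)(+4.47) = -1,293,864 J = -1293.9 kJ.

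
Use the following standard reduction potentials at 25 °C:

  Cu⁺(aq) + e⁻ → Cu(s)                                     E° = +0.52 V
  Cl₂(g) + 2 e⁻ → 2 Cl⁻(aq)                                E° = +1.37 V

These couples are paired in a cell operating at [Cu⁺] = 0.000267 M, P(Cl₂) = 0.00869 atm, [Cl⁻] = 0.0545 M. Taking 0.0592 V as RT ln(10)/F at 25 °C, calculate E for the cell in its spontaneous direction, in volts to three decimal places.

+1.075 V

Cl₂/Cl⁻ is the cathode (higher E°), Cu⁺/Cu the anode: E°cell = +1.37 − (+0.52) = +0.85 V, n = 2.
Overall: Cl₂(g) + 2 Cu(s) → 2 Cl⁻(aq) + 2 Cu⁺(aq)
Q = [Cl⁻]^2·[Cu⁺]^2 / (P(Cl₂)); log Q = -7.613.
E = E° − (0.0592/n) log Q = +0.85 − (0.0592/2)(-7.613) = +1.075 V.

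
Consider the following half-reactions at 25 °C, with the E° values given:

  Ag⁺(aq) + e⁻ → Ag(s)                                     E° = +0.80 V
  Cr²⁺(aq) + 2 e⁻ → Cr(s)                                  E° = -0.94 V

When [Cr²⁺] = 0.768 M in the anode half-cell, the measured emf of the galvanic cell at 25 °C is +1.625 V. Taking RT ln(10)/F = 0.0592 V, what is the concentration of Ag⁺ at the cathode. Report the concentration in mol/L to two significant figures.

Ag⁺/Ag is the cathode, Cr²⁺/Cr the anode: E°cell = +1.74 V, n = 2.
Overall reaction: 2 Ag⁺(aq) + Cr(s) → 2 Ag(s) + Cr²⁺(aq); Q = [Cr²⁺]^1/[Ag⁺]^2.
From E = E° − (0.0592/n) log Q: log Q = (E° − E)·n/0.0592 = (+1.74 − (+1.625))·2/0.0592 = 3.8851.
So 2·log[Ag⁺] = 1·log(0.768) − log Q = -0.1146 − (3.8851) = -3.9997; log[Ag⁺] = -3.9997 / 2 = -1.9998; [Ag⁺] = 10^(-1.9998) ≈ 0.010 M.

0.010 M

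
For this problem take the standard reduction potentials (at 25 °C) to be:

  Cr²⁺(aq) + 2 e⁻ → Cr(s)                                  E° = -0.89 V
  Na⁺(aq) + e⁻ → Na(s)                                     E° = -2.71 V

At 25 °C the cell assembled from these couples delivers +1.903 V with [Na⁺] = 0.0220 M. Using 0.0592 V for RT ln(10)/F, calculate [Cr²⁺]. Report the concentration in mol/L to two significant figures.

0.31 M

Cr²⁺/Cr is the cathode, Na⁺/Na the anode: E°cell = +1.82 V, n = 2.
Overall reaction: Cr²⁺(aq) + 2 Na(s) → Cr(s) + 2 Na⁺(aq); Q = [Na⁺]^2/[Cr²⁺]^1.
From E = E° − (0.0592/n) log Q: log Q = (E° − E)·n/0.0592 = (+1.82 − (+1.903))·2/0.0592 = -2.8041.
So 1·log[Cr²⁺] = 2·log(0.022) − log Q = -3.3152 − (-2.8041) = -0.5111; [Cr²⁺] = 10^(-0.5111) ≈ 0.31 M.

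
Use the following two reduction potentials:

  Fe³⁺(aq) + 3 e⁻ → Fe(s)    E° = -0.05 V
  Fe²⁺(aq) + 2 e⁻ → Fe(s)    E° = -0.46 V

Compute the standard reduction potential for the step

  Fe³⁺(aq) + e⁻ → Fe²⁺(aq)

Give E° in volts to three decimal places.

Sequential free energies add, so n₃E°₃ = n₁E°₁ + n₂E°₂.
With n₃ = 3, and the known step contributing 2×(-0.46) V, the unknown satisfies 1·E° = 3×(-0.05) − 2×(-0.46) = +0.770.
E° = +0.770 / 1 = +0.770 V.

+0.770 V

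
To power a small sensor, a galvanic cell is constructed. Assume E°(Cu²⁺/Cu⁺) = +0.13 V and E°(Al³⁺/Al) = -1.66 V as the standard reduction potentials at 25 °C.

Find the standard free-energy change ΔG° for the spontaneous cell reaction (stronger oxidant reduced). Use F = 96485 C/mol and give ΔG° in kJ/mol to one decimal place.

Cu²⁺/Cu⁺ (E° = +0.13 V) is the cathode; Al³⁺/Al (E° = -1.66 V) is the anode, so E°cell = +1.79 V.
Balancing electrons gives n = 3 (lcm of 1 and 3).
ΔG° = −nFE° = −(3)(96485)(+1.79) = -518,124 J = -518.1 kJ/mol.

-518.1 kJ/mol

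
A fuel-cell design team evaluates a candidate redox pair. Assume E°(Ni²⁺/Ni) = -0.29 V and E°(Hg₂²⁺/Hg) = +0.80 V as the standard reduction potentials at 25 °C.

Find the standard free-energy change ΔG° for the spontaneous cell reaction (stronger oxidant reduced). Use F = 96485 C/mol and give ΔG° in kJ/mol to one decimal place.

-210.3 kJ/mol

Hg₂²⁺/Hg (E° = +0.80 V) is the cathode; Ni²⁺/Ni (E° = -0.29 V) is the anode, so E°cell = +1.09 V.
Balancing electrons gives n = 2 (lcm of 2 and 2).
ΔG° = −nFE° = −(2)(96485)(+1.09) = -210,337 J = -210.3 kJ/mol.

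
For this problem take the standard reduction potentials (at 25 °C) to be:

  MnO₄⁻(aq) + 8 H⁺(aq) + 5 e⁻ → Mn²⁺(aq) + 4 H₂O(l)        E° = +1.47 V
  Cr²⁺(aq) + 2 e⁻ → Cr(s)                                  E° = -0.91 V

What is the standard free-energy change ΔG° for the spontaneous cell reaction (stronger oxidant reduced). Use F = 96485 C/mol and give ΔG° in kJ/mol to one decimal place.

MnO₄⁻/Mn²⁺ (E° = +1.47 V) is the cathode; Cr²⁺/Cr (E° = -0.91 V) is the anode, so E°cell = +2.38 V.
Balancing electrons gives n = 10 (lcm of 5 and 2).
ΔG° = −nFE° = −(10)(96485)(+2.38) = -2,296,343 J = -2296.3 kJ/mol.

-2296.3 kJ/mol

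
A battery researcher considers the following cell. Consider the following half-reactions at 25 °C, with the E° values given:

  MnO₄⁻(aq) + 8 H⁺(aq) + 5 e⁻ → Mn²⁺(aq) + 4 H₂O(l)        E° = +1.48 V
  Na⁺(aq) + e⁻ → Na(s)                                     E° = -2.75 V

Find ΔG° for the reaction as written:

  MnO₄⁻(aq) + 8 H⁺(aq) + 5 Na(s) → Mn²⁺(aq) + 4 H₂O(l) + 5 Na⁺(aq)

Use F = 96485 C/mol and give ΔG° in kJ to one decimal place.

-2040.7 kJ

As written, MnO₄⁻/Mn²⁺ is reduced (cathode) and Na⁺/Na is oxidised (anode), so E°cell = (+1.48) − (-2.75) = +4.23 V.
Balancing electrons gives n = 5.
ΔG° = −nFE° = −(5)(96485)(+4.23) = -2,040,658 J = -2040.7 kJ.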